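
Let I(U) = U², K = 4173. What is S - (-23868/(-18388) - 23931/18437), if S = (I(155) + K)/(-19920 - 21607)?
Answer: -2390033472866/3519616275503 ≈ -0.67906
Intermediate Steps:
S = -28198/41527 (S = (155² + 4173)/(-19920 - 21607) = (24025 + 4173)/(-41527) = 28198*(-1/41527) = -28198/41527 ≈ -0.67903)
S - (-23868/(-18388) - 23931/18437) = -28198/41527 - (-23868/(-18388) - 23931/18437) = -28198/41527 - (-23868*(-1/18388) - 23931*1/18437) = -28198/41527 - (5967/4597 - 23931/18437) = -28198/41527 - 1*2772/84754889 = -28198/41527 - 2772/84754889 = -2390033472866/3519616275503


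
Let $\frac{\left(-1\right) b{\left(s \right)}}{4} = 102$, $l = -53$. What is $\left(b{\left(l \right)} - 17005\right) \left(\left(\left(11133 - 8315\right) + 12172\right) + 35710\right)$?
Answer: $-882839100$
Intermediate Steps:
$b{\left(s \right)} = -408$ ($b{\left(s \right)} = \left(-4\right) 102 = -408$)
$\left(b{\left(l \right)} - 17005\right) \left(\left(\left(11133 - 8315\right) + 12172\right) + 35710\right) = \left(-408 - 17005\right) \left(\left(\left(11133 - 8315\right) + 12172\right) + 35710\right) = - 17413 \left(\left(2818 + 12172\right) + 35710\right) = - 17413 \left(14990 + 35710\right) = \left(-17413\right) 50700 = -882839100$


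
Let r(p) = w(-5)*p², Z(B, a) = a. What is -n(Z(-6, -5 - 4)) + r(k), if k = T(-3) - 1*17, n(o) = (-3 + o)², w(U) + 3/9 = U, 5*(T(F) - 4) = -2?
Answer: -82624/75 ≈ -1101.7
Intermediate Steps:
T(F) = 18/5 (T(F) = 4 + (⅕)*(-2) = 4 - ⅖ = 18/5)
w(U) = -⅓ + U
k = -67/5 (k = 18/5 - 1*17 = 18/5 - 17 = -67/5 ≈ -13.400)
r(p) = -16*p²/3 (r(p) = (-⅓ - 5)*p² = -16*p²/3)
-n(Z(-6, -5 - 4)) + r(k) = -(-3 + (-5 - 4))² - 16*(-67/5)²/3 = -(-3 - 9)² - 16/3*4489/25 = -1*(-12)² - 71824/75 = -1*144 - 71824/75 = -144 - 71824/75 = -82624/75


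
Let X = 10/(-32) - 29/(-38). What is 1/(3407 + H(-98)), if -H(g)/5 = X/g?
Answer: 29792/101502029 ≈ 0.00029351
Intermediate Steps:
X = 137/304 (X = 10*(-1/32) - 29*(-1/38) = -5/16 + 29/38 = 137/304 ≈ 0.45066)
H(g) = -685/(304*g)
1/(3407 + H(-98)) = 1/(3407 - 685/304/(-98)) = 1/(3407 - 685/304*(-1/98)) = 1/(3407 + 685/29792) = 1/(101502029/29792) = 29792/101502029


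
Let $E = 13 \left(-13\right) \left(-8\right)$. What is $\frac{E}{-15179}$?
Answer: $- \frac{1352}{15179} \approx -0.08907$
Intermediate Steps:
$E = 1352$ ($E = \left(-169\right) \left(-8\right) = 1352$)
$\frac{E}{-15179} = \frac{1352}{-15179} = 1352 \left(- \frac{1}{15179}\right) = - \frac{1352}{15179}$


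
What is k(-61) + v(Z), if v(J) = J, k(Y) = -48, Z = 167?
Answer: 119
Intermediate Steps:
k(-61) + v(Z) = -48 + 167 = 119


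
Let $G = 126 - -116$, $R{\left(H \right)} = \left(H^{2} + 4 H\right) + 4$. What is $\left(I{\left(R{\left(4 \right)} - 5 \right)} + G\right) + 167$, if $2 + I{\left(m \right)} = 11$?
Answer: $418$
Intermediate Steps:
$R{\left(H \right)} = 4 + H^{2} + 4 H$
$G = 242$ ($G = 126 + 116 = 242$)
$I{\left(m \right)} = 9$ ($I{\left(m \right)} = -2 + 11 = 9$)
$\left(I{\left(R{\left(4 \right)} - 5 \right)} + G\right) + 167 = \left(9 + 242\right) + 167 = 251 + 167 = 418$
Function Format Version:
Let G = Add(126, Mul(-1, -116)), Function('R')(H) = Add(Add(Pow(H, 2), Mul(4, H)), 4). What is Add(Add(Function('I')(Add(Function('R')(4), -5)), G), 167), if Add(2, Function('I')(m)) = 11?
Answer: 418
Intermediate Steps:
Function('R')(H) = Add(4, Pow(H, 2), Mul(4, H))
G = 242 (G = Add(126, 116) = 242)
Function('I')(m) = 9 (Function('I')(m) = Add(-2, 11) = 9)
Add(Add(Function('I')(Add(Function('R')(4), -5)), G), 167) = Add(Add(9, 242), 167) = Add(251, 167) = 418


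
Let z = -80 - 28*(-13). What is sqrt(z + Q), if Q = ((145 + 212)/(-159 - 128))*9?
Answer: sqrt(458585)/41 ≈ 16.517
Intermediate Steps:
z = 284 (z = -80 + 364 = 284)
Q = -459/41 (Q = (357/(-287))*9 = (357*(-1/287))*9 = -51/41*9 = -459/41 ≈ -11.195)
sqrt(z + Q) = sqrt(284 - 459/41) = sqrt(11185/41) = sqrt(458585)/41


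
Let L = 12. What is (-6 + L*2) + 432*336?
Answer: 145170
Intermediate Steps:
(-6 + L*2) + 432*336 = (-6 + 12*2) + 432*336 = (-6 + 24) + 145152 = 18 + 145152 = 145170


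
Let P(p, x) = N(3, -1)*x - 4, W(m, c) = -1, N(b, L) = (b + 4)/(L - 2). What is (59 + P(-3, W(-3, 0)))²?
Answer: 29584/9 ≈ 3287.1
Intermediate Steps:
N(b, L) = (4 + b)/(-2 + L)
P(p, x) = -4 - 7*x/3 (P(p, x) = ((4 + 3)/(-2 - 1))*x - 4 = (7/(-3))*x - 4 = (-⅓*7)*x - 4 = -7*x/3 - 4 = -4 - 7*x/3)
(59 + P(-3, W(-3, 0)))² = (59 + (-4 - 7/3*(-1)))² = (59 + (-4 + 7/3))² = (59 - 5/3)² = (172/3)² = 29584/9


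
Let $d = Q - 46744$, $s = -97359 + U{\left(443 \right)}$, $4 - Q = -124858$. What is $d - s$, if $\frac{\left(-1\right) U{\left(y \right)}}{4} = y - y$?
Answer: $175477$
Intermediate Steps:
$Q = 124862$ ($Q = 4 - -124858 = 4 + 124858 = 124862$)
$U{\left(y \right)} = 0$ ($U{\left(y \right)} = - 4 \left(y - y\right) = \left(-4\right) 0 = 0$)
$s = -97359$ ($s = -97359 + 0 = -97359$)
$d = 78118$ ($d = 124862 - 46744 = 78118$)
$d - s = 78118 - -97359 = 78118 + 97359 = 175477$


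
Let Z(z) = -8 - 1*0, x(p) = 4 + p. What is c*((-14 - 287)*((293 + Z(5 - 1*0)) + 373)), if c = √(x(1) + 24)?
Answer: -198058*√29 ≈ -1.0666e+6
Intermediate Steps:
Z(z) = -8 (Z(z) = -8 + 0 = -8)
c = √29 (c = √((4 + 1) + 24) = √(5 + 24) = √29 ≈ 5.3852)
c*((-14 - 287)*((293 + Z(5 - 1*0)) + 373)) = √29*((-14 - 287)*((293 - 8) + 373)) = √29*(-301*(285 + 373)) = √29*(-301*658) = √29*(-198058) = -198058*√29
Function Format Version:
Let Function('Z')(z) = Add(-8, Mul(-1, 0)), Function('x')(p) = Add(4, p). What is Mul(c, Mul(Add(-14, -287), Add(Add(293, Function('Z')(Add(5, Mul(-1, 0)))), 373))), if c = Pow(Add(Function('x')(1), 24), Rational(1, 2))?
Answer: Mul(-198058, Pow(29, Rational(1, 2))) ≈ -1.0666e+6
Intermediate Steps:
Function('Z')(z) = -8 (Function('Z')(z) = Add(-8, 0) = -8)
c = Pow(29, Rational(1, 2)) (c = Pow(Add(Add(4, 1), 24), Rational(1, 2)) = Pow(Add(5, 24), Rational(1, 2)) = Pow(29, Rational(1, 2)) ≈ 5.3852)
Mul(c, Mul(Add(-14, -287), Add(Add(293, Function('Z')(Add(5, Mul(-1, 0)))), 373))) = Mul(Pow(29, Rational(1, 2)), Mul(Add(-14, -287), Add(Add(293, -8), 373))) = Mul(Pow(29, Rational(1, 2)), Mul(-301, Add(285, 373))) = Mul(Pow(29, Rational(1, 2)), Mul(-301, 658)) = Mul(Pow(29, Rational(1, 2)), -198058) = Mul(-198058, Pow(29, Rational(1, 2)))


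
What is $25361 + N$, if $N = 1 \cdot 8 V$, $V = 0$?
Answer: $25361$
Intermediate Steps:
$N = 0$ ($N = 1 \cdot 8 \cdot 0 = 8 \cdot 0 = 0$)
$25361 + N = 25361 + 0 = 25361$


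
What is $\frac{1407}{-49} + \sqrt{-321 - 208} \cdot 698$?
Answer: $- \frac{201}{7} + 16054 i \approx -28.714 + 16054.0 i$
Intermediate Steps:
$\frac{1407}{-49} + \sqrt{-321 - 208} \cdot 698 = 1407 \left(- \frac{1}{49}\right) + \sqrt{-529} \cdot 698 = - \frac{201}{7} + 23 i 698 = - \frac{201}{7} + 16054 i$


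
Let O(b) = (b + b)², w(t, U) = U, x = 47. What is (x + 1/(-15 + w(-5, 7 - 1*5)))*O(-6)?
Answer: 87840/13 ≈ 6756.9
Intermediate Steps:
O(b) = 4*b² (O(b) = (2*b)² = 4*b²)
(x + 1/(-15 + w(-5, 7 - 1*5)))*O(-6) = (47 + 1/(-15 + (7 - 1*5)))*(4*(-6)²) = (47 + 1/(-15 + (7 - 5)))*(4*36) = (47 + 1/(-15 + 2))*144 = (47 + 1/(-13))*144 = (47 - 1/13)*144 = (610/13)*144 = 87840/13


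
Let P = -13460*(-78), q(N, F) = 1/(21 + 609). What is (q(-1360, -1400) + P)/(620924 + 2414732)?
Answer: 661424401/1912463280 ≈ 0.34585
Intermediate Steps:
q(N, F) = 1/630
P = 1049880
(q(-1360, -1400) + P)/(620924 + 2414732) = (1/630 + 1049880)/(620924 + 2414732) = (661424401/630)/3035656 = (661424401/630)*(1/3035656) = 661424401/1912463280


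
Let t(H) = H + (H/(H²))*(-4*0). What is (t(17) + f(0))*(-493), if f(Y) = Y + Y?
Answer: -8381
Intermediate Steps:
f(Y) = 2*Y
t(H) = H (t(H) = H + (H/H²)*0 = H + 0/H = H + 0 = H)
(t(17) + f(0))*(-493) = (17 + 2*0)*(-493) = (17 + 0)*(-493) = 17*(-493) = -8381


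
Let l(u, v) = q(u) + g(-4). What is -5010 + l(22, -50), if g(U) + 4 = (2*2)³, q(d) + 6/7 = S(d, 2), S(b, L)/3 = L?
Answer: -34614/7 ≈ -4944.9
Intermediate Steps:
S(b, L) = 3*L
q(d) = 36/7 (q(d) = -6/7 + 3*2 = -6/7 + 6 = 36/7)
g(U) = 60 (g(U) = -4 + (2*2)³ = -4 + 4³ = -4 + 64 = 60)
l(u, v) = 456/7 (l(u, v) = 36/7 + 60 = 456/7)
-5010 + l(22, -50) = -5010 + 456/7 = -34614/7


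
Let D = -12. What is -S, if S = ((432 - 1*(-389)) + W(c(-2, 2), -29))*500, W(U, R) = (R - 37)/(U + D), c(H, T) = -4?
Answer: -825125/2 ≈ -4.1256e+5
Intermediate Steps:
W(U, R) = (-37 + R)/(-12 + U) (W(U, R) = (R - 37)/(U - 12) = (-37 + R)/(-12 + U))
S = 825125/2 (S = ((432 - 1*(-389)) + (-37 - 29)/(-12 - 4))*500 = ((432 + 389) - 66/(-16))*500 = (821 - 1/16*(-66))*500 = (821 + 33/8)*500 = (6601/8)*500 = 825125/2 ≈ 4.1256e+5)
-S = -1*825125/2 = -825125/2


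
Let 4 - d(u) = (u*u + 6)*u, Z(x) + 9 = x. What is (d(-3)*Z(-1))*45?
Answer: -22050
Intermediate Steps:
Z(x) = -9 + x
d(u) = 4 - u*(6 + u²) (d(u) = 4 - (u*u + 6)*u = 4 - (u² + 6)*u = 4 - (6 + u²)*u = 4 - u*(6 + u²))
(d(-3)*Z(-1))*45 = ((4 - 1*(-3)³ - 6*(-3))*(-9 - 1))*45 = ((4 - 1*(-27) + 18)*(-10))*45 = ((4 + 27 + 18)*(-10))*45 = (49*(-10))*45 = -490*45 = -22050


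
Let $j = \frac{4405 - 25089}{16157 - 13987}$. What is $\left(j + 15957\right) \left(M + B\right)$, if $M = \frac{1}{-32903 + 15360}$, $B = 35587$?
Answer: $\frac{2160462436625644}{3806831} \approx 5.6752 \cdot 10^{8}$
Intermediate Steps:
$j = - \frac{10342}{1085}$ ($j = - \frac{20684}{2170} = \left(-20684\right) \frac{1}{2170} = - \frac{10342}{1085} \approx -9.5318$)
$M = - \frac{1}{17543}$ ($M = \frac{1}{-17543} = - \frac{1}{17543} \approx -5.7003 \cdot 10^{-5}$)
$\left(j + 15957\right) \left(M + B\right) = \left(- \frac{10342}{1085} + 15957\right) \left(- \frac{1}{17543} + 35587\right) = \frac{17303003}{1085} \cdot \frac{624302740}{17543} = \frac{2160462436625644}{3806831}$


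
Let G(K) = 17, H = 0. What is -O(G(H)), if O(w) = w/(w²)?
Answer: -1/17 ≈ -0.058824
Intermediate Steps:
O(w) = 1/w (O(w) = w/w² = 1/w)
-O(G(H)) = -1/17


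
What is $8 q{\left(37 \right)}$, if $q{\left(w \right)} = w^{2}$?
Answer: $10952$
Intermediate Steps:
$8 q{\left(37 \right)} = 8 \cdot 37^{2} = 8 \cdot 1369 = 10952$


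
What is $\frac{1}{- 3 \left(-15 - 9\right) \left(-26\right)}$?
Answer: $- \frac{1}{1872} \approx -0.00053419$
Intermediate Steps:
$\frac{1}{- 3 \left(-15 - 9\right) \left(-26\right)} = \frac{1}{\left(-3\right) \left(-24\right) \left(-26\right)} = \frac{1}{72 \left(-26\right)} = \frac{1}{-1872} = - \frac{1}{1872}$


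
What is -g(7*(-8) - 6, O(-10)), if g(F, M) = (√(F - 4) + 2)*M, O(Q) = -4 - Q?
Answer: -12 - 6*I*√66 ≈ -12.0 - 48.744*I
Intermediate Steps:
g(F, M) = M*(2 + √(-4 + F)) (g(F, M) = (√(-4 + F) + 2)*M = (2 + √(-4 + F))*M = M*(2 + √(-4 + F)))
-g(7*(-8) - 6, O(-10)) = -(-4 - 1*(-10))*(2 + √(-4 + (7*(-8) - 6))) = -(-4 + 10)*(2 + √(-4 + (-56 - 6))) = -6*(2 + √(-4 - 62)) = -6*(2 + √(-66)) = -6*(2 + I*√66) = -(12 + 6*I*√66) = -12 - 6*I*√66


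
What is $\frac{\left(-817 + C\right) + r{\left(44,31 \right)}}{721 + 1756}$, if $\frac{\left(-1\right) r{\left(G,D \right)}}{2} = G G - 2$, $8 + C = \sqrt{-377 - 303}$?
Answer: $- \frac{4693}{2477} + \frac{2 i \sqrt{170}}{2477} \approx -1.8946 + 0.010528 i$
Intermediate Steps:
$C = -8 + 2 i \sqrt{170}$ ($C = -8 + \sqrt{-377 - 303} = -8 + \sqrt{-680} = -8 + 2 i \sqrt{170} \approx -8.0 + 26.077 i$)
$r{\left(G,D \right)} = 4 - 2 G^{2}$ ($r{\left(G,D \right)} = - 2 \left(G G - 2\right) = - 2 \left(G^{2} - 2\right) = - 2 \left(-2 + G^{2}\right) = 4 - 2 G^{2}$)
$\frac{\left(-817 + C\right) + r{\left(44,31 \right)}}{721 + 1756} = \frac{\left(-817 - \left(8 - 2 i \sqrt{170}\right)\right) + \left(4 - 2 \cdot 44^{2}\right)}{721 + 1756} = \frac{\left(-825 + 2 i \sqrt{170}\right) + \left(4 - 3872\right)}{2477} = \left(\left(-825 + 2 i \sqrt{170}\right) + \left(4 - 3872\right)\right) \frac{1}{2477} = \left(\left(-825 + 2 i \sqrt{170}\right) - 3868\right) \frac{1}{2477} = \left(-4693 + 2 i \sqrt{170}\right) \frac{1}{2477} = - \frac{4693}{2477} + \frac{2 i \sqrt{170}}{2477}$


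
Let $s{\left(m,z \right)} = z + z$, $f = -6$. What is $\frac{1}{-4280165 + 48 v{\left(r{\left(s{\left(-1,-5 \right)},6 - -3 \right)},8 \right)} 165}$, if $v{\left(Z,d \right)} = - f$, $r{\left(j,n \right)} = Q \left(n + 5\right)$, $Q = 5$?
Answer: $- \frac{1}{4232645} \approx -2.3626 \cdot 10^{-7}$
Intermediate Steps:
$s{\left(m,z \right)} = 2 z$
$r{\left(j,n \right)} = 25 + 5 n$ ($r{\left(j,n \right)} = 5 \left(n + 5\right) = 5 \left(5 + n\right) = 25 + 5 n$)
$v{\left(Z,d \right)} = 6$ ($v{\left(Z,d \right)} = \left(-1\right) \left(-6\right) = 6$)
$\frac{1}{-4280165 + 48 v{\left(r{\left(s{\left(-1,-5 \right)},6 - -3 \right)},8 \right)} 165} = \frac{1}{-4280165 + 48 \cdot 6 \cdot 165} = \frac{1}{-4280165 + 288 \cdot 165} = \frac{1}{-4280165 + 47520} = \frac{1}{-4232645} = - \frac{1}{4232645}$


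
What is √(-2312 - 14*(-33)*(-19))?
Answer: I*√11090 ≈ 105.31*I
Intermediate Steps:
√(-2312 - 14*(-33)*(-19)) = √(-2312 + 462*(-19)) = √(-2312 - 8778) = √(-11090) = I*√11090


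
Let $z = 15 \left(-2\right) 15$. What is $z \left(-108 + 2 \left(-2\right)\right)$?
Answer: $50400$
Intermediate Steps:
$z = -450$ ($z = \left(-30\right) 15 = -450$)
$z \left(-108 + 2 \left(-2\right)\right) = - 450 \left(-108 + 2 \left(-2\right)\right) = - 450 \left(-108 - 4\right) = \left(-450\right) \left(-112\right) = 50400$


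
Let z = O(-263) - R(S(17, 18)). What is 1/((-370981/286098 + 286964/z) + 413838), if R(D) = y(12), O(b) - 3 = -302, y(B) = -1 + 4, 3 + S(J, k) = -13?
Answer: 43200798/17837025911357 ≈ 2.4220e-6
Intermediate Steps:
S(J, k) = -16 (S(J, k) = -3 - 13 = -16)
y(B) = 3
O(b) = -299 (O(b) = 3 - 302 = -299)
R(D) = 3
z = -302 (z = -299 - 1*3 = -299 - 3 = -302)
1/((-370981/286098 + 286964/z) + 413838) = 1/((-370981/286098 + 286964/(-302)) + 413838) = 1/((-370981*1/286098 + 286964*(-1/302)) + 413838) = 1/((-370981/286098 - 143482/151) + 413838) = 1/(-41105931367/43200798 + 413838) = 1/(17837025911357/43200798) = 43200798/17837025911357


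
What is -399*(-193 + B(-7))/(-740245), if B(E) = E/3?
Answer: -77938/740245 ≈ -0.10529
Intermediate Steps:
B(E) = E/3 (B(E) = E*(⅓) = E/3)
-399*(-193 + B(-7))/(-740245) = -399*(-193 + (⅓)*(-7))/(-740245) = -399*(-193 - 7/3)*(-1/740245) = -399*(-586/3)*(-1/740245) = 77938*(-1/740245) = -77938/740245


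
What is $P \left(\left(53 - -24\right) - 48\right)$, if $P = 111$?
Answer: $3219$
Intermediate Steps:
$P \left(\left(53 - -24\right) - 48\right) = 111 \left(\left(53 - -24\right) - 48\right) = 111 \left(\left(53 + 24\right) - 48\right) = 111 \left(77 - 48\right) = 111 \cdot 29 = 3219$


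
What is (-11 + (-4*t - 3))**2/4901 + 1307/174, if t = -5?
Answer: 221099/29406 ≈ 7.5188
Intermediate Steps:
(-11 + (-4*t - 3))**2/4901 + 1307/174 = (-11 + (-4*(-5) - 3))**2/4901 + 1307/174 = (-11 + (20 - 3))**2*(1/4901) + 1307*(1/174) = (-11 + 17)**2*(1/4901) + 1307/174 = 6**2*(1/4901) + 1307/174 = 36*(1/4901) + 1307/174 = 36/4901 + 1307/174 = 221099/29406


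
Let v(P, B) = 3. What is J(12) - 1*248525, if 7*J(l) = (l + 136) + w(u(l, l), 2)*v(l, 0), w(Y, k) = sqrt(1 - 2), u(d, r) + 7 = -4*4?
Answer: -1739527/7 + 3*I/7 ≈ -2.485e+5 + 0.42857*I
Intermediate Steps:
u(d, r) = -23 (u(d, r) = -7 - 4*4 = -7 - 16 = -23)
w(Y, k) = I (w(Y, k) = sqrt(-1) = I)
J(l) = 136/7 + l/7 + 3*I/7 (J(l) = ((l + 136) + I*3)/7 = ((136 + l) + 3*I)/7 = (136 + l + 3*I)/7 = 136/7 + l/7 + 3*I/7)
J(12) - 1*248525 = (136/7 + (1/7)*12 + 3*I/7) - 1*248525 = (136/7 + 12/7 + 3*I/7) - 248525 = (148/7 + 3*I/7) - 248525 = -1739527/7 + 3*I/7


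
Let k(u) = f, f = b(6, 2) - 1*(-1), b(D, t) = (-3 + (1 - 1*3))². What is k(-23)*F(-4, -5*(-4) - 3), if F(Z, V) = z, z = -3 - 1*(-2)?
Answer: -26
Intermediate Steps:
b(D, t) = 25 (b(D, t) = (-3 + (1 - 3))² = (-3 - 2)² = (-5)² = 25)
f = 26 (f = 25 - 1*(-1) = 25 + 1 = 26)
z = -1 (z = -3 + 2 = -1)
k(u) = 26
F(Z, V) = -1
k(-23)*F(-4, -5*(-4) - 3) = 26*(-1) = -26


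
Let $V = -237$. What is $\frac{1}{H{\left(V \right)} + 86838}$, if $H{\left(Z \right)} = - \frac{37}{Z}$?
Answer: $\frac{237}{20580643} \approx 1.1516 \cdot 10^{-5}$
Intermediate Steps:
$\frac{1}{H{\left(V \right)} + 86838} = \frac{1}{- \frac{37}{-237} + 86838} = \frac{1}{\left(-37\right) \left(- \frac{1}{237}\right) + 86838} = \frac{1}{\frac{37}{237} + 86838} = \frac{1}{\frac{20580643}{237}} = \frac{237}{20580643}$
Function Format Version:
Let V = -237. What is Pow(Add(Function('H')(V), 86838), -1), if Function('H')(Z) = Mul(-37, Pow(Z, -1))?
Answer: Rational(237, 20580643) ≈ 1.1516e-5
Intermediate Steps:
Pow(Add(Function('H')(V), 86838), -1) = Pow(Add(Mul(-37, Pow(-237, -1)), 86838), -1) = Pow(Add(Mul(-37, Rational(-1, 237)), 86838), -1) = Pow(Add(Rational(37, 237), 86838), -1) = Pow(Rational(20580643, 237), -1) = Rational(237, 20580643)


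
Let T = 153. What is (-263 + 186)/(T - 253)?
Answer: 77/100 ≈ 0.77000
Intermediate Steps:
(-263 + 186)/(T - 253) = (-263 + 186)/(153 - 253) = -77/(-100) = -77*(-1/100) = 77/100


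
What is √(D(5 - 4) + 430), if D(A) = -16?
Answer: 3*√46 ≈ 20.347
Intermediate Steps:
√(D(5 - 4) + 430) = √(-16 + 430) = √414 = 3*√46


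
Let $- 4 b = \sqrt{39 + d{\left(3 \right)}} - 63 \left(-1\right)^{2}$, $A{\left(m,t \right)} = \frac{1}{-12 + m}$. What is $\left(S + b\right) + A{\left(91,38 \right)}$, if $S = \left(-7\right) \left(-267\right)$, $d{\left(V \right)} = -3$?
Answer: $\frac{595111}{316} \approx 1883.3$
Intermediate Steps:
$S = 1869$
$b = \frac{57}{4}$ ($b = - \frac{\sqrt{39 - 3} - 63 \left(-1\right)^{2}}{4} = - \frac{\sqrt{36} - 63}{4} = - \frac{6 - 63}{4} = \left(- \frac{1}{4}\right) \left(-57\right) = \frac{57}{4} \approx 14.25$)
$\left(S + b\right) + A{\left(91,38 \right)} = \left(1869 + \frac{57}{4}\right) + \frac{1}{-12 + 91} = \frac{7533}{4} + \frac{1}{79} = \frac{595111}{316}$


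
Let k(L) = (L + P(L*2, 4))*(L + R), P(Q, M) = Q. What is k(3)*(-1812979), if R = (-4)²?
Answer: -310019409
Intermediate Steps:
R = 16
k(L) = 3*L*(16 + L) (k(L) = (L + L*2)*(L + 16) = (L + 2*L)*(16 + L) = (3*L)*(16 + L) = 3*L*(16 + L))
k(3)*(-1812979) = (3*3*(16 + 3))*(-1812979) = (3*3*19)*(-1812979) = 171*(-1812979) = -310019409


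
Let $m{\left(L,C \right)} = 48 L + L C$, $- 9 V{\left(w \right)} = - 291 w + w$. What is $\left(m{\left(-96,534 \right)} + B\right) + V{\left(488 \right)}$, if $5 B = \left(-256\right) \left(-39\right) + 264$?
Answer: $- \frac{1714408}{45} \approx -38098.0$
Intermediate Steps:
$V{\left(w \right)} = \frac{290 w}{9}$ ($V{\left(w \right)} = - \frac{- 291 w + w}{9} = - \frac{\left(-290\right) w}{9} = \frac{290 w}{9}$)
$B = \frac{10248}{5}$ ($B = \frac{\left(-256\right) \left(-39\right) + 264}{5} = \frac{9984 + 264}{5} = \frac{1}{5} \cdot 10248 = \frac{10248}{5} \approx 2049.6$)
$m{\left(L,C \right)} = 48 L + C L$
$\left(m{\left(-96,534 \right)} + B\right) + V{\left(488 \right)} = \left(- 96 \left(48 + 534\right) + \frac{10248}{5}\right) + \frac{290}{9} \cdot 488 = \left(\left(-96\right) 582 + \frac{10248}{5}\right) + \frac{141520}{9} = \left(-55872 + \frac{10248}{5}\right) + \frac{141520}{9} = - \frac{269112}{5} + \frac{141520}{9} = - \frac{1714408}{45}$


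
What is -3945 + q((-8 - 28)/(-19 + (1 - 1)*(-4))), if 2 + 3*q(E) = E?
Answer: -224867/57 ≈ -3945.0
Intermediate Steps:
q(E) = -⅔ + E/3
-3945 + q((-8 - 28)/(-19 + (1 - 1)*(-4))) = -3945 + (-⅔ + ((-8 - 28)/(-19 + (1 - 1)*(-4)))/3) = -3945 + (-⅔ + (-36/(-19 + 0*(-4)))/3) = -3945 + (-⅔ + (-36/(-19 + 0))/3) = -3945 + (-⅔ + (-36/(-19))/3) = -3945 + (-⅔ + (-36*(-1/19))/3) = -3945 + (-⅔ + (⅓)*(36/19)) = -3945 + (-⅔ + 12/19) = -3945 - 2/57 = -224867/57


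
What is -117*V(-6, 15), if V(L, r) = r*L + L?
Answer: 11232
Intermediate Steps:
V(L, r) = L + L*r (V(L, r) = L*r + L = L + L*r)
-117*V(-6, 15) = -(-702)*(1 + 15) = -(-702)*16 = -117*(-96) = 11232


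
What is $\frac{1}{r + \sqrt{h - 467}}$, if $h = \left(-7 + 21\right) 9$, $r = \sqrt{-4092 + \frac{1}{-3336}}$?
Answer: $- \frac{1668 i}{\sqrt{11384861442} + 1668 \sqrt{341}} \approx - 0.012131 i$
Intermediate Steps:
$r = \frac{i \sqrt{11384861442}}{1668}$ ($r = \sqrt{-4092 - \frac{1}{3336}} = \sqrt{- \frac{13650913}{3336}} = \frac{i \sqrt{11384861442}}{1668} \approx 63.969 i$)
$h = 126$ ($h = 14 \cdot 9 = 126$)
$\frac{1}{r + \sqrt{h - 467}} = \frac{1}{\frac{i \sqrt{11384861442}}{1668} + \sqrt{126 - 467}} = \frac{1}{\frac{i \sqrt{11384861442}}{1668} + \sqrt{-341}} = \frac{1}{\frac{i \sqrt{11384861442}}{1668} + i \sqrt{341}} = \frac{1}{i \sqrt{341} + \frac{i \sqrt{11384861442}}{1668}}$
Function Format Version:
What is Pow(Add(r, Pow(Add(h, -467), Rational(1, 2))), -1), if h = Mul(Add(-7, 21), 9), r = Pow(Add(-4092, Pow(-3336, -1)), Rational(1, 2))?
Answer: Mul(-1668, I, Pow(Add(Pow(11384861442, Rational(1, 2)), Mul(1668, Pow(341, Rational(1, 2)))), -1)) ≈ Mul(-0.012131, I)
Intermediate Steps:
r = Mul(Rational(1, 1668), I, Pow(11384861442, Rational(1, 2))) (r = Pow(Add(-4092, Rational(-1, 3336)), Rational(1, 2)) = Pow(Rational(-13650913, 3336), Rational(1, 2)) = Mul(Rational(1, 1668), I, Pow(11384861442, Rational(1, 2))) ≈ Mul(63.969, I))
h = 126 (h = Mul(14, 9) = 126)
Pow(Add(r, Pow(Add(h, -467), Rational(1, 2))), -1) = Pow(Add(Mul(Rational(1, 1668), I, Pow(11384861442, Rational(1, 2))), Pow(Add(126, -467), Rational(1, 2))), -1) = Pow(Add(Mul(Rational(1, 1668), I, Pow(11384861442, Rational(1, 2))), Pow(-341, Rational(1, 2))), -1) = Pow(Add(Mul(Rational(1, 1668), I, Pow(11384861442, Rational(1, 2))), Mul(I, Pow(341, Rational(1, 2)))), -1) = Pow(Add(Mul(I, Pow(341, Rational(1, 2))), Mul(Rational(1, 1668), I, Pow(11384861442, Rational(1, 2)))), -1)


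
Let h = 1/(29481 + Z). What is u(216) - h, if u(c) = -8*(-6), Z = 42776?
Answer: 3468335/72257 ≈ 48.000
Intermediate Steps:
u(c) = 48
h = 1/72257 (h = 1/(29481 + 42776) = 1/72257 ≈ 1.3839e-5)
u(216) - h = 48 - 1*1/72257 = 48 - 1/72257 = 3468335/72257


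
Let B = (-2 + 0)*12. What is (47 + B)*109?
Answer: 2507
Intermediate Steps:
B = -24 (B = -2*12 = -24)
(47 + B)*109 = (47 - 24)*109 = 23*109 = 2507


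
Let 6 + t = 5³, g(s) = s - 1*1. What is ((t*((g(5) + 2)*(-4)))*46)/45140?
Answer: -32844/11285 ≈ -2.9104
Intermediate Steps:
g(s) = -1 + s (g(s) = s - 1 = -1 + s)
t = 119 (t = -6 + 5³ = -6 + 125 = 119)
((t*((g(5) + 2)*(-4)))*46)/45140 = ((119*(((-1 + 5) + 2)*(-4)))*46)/45140 = ((119*((4 + 2)*(-4)))*46)*(1/45140) = ((119*(6*(-4)))*46)*(1/45140) = ((119*(-24))*46)*(1/45140) = -2856*46*(1/45140) = -131376*1/45140 = -32844/11285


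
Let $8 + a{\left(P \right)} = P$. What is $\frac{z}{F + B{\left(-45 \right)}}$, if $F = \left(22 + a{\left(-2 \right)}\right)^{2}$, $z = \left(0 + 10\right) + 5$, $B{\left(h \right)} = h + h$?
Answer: $\frac{5}{18} \approx 0.27778$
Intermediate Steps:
$a{\left(P \right)} = -8 + P$
$B{\left(h \right)} = 2 h$
$z = 15$ ($z = 10 + 5 = 15$)
$F = 144$ ($F = \left(22 - 10\right)^{2} = 12^{2} = 144$)
$\frac{z}{F + B{\left(-45 \right)}} = \frac{15}{144 + 2 \left(-45\right)} = \frac{15}{144 - 90} = \frac{15}{54} = 15 \cdot \frac{1}{54} = \frac{5}{18}$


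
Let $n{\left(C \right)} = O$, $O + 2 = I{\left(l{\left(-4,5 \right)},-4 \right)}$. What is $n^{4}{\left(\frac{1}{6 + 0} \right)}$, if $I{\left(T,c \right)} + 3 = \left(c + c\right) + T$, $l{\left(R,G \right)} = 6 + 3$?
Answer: $256$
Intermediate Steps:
$l{\left(R,G \right)} = 9$
$I{\left(T,c \right)} = -3 + T + 2 c$ ($I{\left(T,c \right)} = -3 + \left(\left(c + c\right) + T\right) = -3 + \left(2 c + T\right) = -3 + \left(T + 2 c\right) = -3 + T + 2 c$)
$O = -4$ ($O = -2 + \left(-3 + 9 + 2 \left(-4\right)\right) = -2 - 2 = -4$)
$n{\left(C \right)} = -4$
$n^{4}{\left(\frac{1}{6 + 0} \right)} = \left(-4\right)^{4} = 256$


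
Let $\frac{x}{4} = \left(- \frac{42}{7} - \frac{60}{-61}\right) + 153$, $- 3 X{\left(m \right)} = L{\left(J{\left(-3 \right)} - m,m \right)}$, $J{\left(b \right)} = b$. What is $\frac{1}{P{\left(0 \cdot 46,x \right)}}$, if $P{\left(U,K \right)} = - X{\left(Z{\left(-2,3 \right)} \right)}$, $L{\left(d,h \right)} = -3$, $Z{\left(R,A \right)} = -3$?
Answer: $-1$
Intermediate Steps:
$X{\left(m \right)} = 1$ ($X{\left(m \right)} = \left(- \frac{1}{3}\right) \left(-3\right) = 1$)
$x = \frac{36108}{61}$ ($x = 4 \left(\left(- \frac{42}{7} - \frac{60}{-61}\right) + 153\right) = 4 \left(\left(\left(-42\right) \frac{1}{7} - - \frac{60}{61}\right) + 153\right) = 4 \left(\left(-6 + \frac{60}{61}\right) + 153\right) = 4 \left(- \frac{306}{61} + 153\right) = 4 \cdot \frac{9027}{61} = \frac{36108}{61} \approx 591.93$)
$P{\left(U,K \right)} = -1$ ($P{\left(U,K \right)} = \left(-1\right) 1 = -1$)
$\frac{1}{P{\left(0 \cdot 46,x \right)}} = \frac{1}{-1} = -1$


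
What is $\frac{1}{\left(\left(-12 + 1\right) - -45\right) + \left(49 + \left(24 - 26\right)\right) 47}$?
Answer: $\frac{1}{2243} \approx 0.00044583$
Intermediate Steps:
$\frac{1}{\left(\left(-12 + 1\right) - -45\right) + \left(49 + \left(24 - 26\right)\right) 47} = \frac{1}{\left(-11 + 45\right) + \left(49 + \left(24 - 26\right)\right) 47} = \frac{1}{34 + \left(49 - 2\right) 47} = \frac{1}{34 + 47 \cdot 47} = \frac{1}{34 + 2209} = \frac{1}{2243}$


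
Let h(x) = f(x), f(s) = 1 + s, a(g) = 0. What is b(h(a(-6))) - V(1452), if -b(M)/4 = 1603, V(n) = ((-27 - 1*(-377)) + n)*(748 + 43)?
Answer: -1431794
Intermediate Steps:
h(x) = 1 + x
V(n) = 276850 + 791*n (V(n) = ((-27 + 377) + n)*791 = (350 + n)*791 = 276850 + 791*n)
b(M) = -6412 (b(M) = -4*1603 = -6412)
b(h(a(-6))) - V(1452) = -6412 - (276850 + 791*1452) = -6412 - (276850 + 1148532) = -6412 - 1*1425382 = -6412 - 1425382 = -1431794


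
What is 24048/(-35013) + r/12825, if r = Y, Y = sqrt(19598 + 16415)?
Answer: -8016/11671 + sqrt(36013)/12825 ≈ -0.67203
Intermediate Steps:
Y = sqrt(36013) ≈ 189.77
r = sqrt(36013) ≈ 189.77
24048/(-35013) + r/12825 = 24048/(-35013) + sqrt(36013)/12825 = 24048*(-1/35013) + sqrt(36013)*(1/12825) = -8016/11671 + sqrt(36013)/12825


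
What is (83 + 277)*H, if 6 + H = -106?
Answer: -40320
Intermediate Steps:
H = -112 (H = -6 - 106 = -112)
(83 + 277)*H = (83 + 277)*(-112) = 360*(-112) = -40320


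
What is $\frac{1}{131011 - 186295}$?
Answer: $- \frac{1}{55284} \approx -1.8088 \cdot 10^{-5}$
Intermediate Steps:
$\frac{1}{131011 - 186295} = \frac{1}{-55284} = - \frac{1}{55284}$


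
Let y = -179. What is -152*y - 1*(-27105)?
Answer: 54313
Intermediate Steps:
-152*y - 1*(-27105) = -152*(-179) - 1*(-27105) = 27208 + 27105 = 54313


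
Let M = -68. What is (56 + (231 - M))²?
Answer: 126025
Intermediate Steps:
(56 + (231 - M))² = (56 + (231 - 1*(-68)))² = (56 + (231 + 68))² = (56 + 299)² = 355² = 126025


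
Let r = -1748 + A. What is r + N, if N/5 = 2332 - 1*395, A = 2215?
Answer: 10152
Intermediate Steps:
r = 467 (r = -1748 + 2215 = 467)
N = 9685 (N = 5*(2332 - 1*395) = 5*(2332 - 395) = 5*1937 = 9685)
r + N = 467 + 9685 = 10152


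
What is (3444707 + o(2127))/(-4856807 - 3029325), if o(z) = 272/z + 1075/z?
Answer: -610574428/1397816897 ≈ -0.43681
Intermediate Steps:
o(z) = 1347/z
(3444707 + o(2127))/(-4856807 - 3029325) = (3444707 + 1347/2127)/(-4856807 - 3029325) = (3444707 + 1347*(1/2127))/(-7886132) = (3444707 + 449/709)*(-1/7886132) = (2442297712/709)*(-1/7886132) = -610574428/1397816897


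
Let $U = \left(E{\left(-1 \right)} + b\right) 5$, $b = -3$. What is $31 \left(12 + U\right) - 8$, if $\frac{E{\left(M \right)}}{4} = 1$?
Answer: $519$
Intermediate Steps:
$E{\left(M \right)} = 4$ ($E{\left(M \right)} = 4 \cdot 1 = 4$)
$U = 5$ ($U = \left(4 - 3\right) 5 = 1 \cdot 5 = 5$)
$31 \left(12 + U\right) - 8 = 31 \left(12 + 5\right) - 8 = 31 \cdot 17 - 8 = 527 - 8 = 519$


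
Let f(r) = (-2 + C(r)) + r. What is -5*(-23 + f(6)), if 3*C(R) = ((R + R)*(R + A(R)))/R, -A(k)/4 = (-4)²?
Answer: 865/3 ≈ 288.33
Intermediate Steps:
A(k) = -64 (A(k) = -4*(-4)² = -4*16 = -64)
C(R) = -128/3 + 2*R/3 (C(R) = (((R + R)*(R - 64))/R)/3 = (((2*R)*(-64 + R))/R)/3 = ((2*R*(-64 + R))/R)/3 = (-128 + 2*R)/3 = -128/3 + 2*R/3)
f(r) = -134/3 + 5*r/3 (f(r) = (-2 + (-128/3 + 2*r/3)) + r = (-134/3 + 2*r/3) + r = -134/3 + 5*r/3)
-5*(-23 + f(6)) = -5*(-23 + (-134/3 + (5/3)*6)) = -5*(-23 + (-134/3 + 10)) = -5*(-23 - 104/3) = -5*(-173/3) = 865/3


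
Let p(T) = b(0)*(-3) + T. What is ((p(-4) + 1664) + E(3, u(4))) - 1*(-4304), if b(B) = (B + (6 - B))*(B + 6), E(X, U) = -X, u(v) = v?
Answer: 5853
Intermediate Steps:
b(B) = 36 + 6*B (b(B) = 6*(6 + B) = 36 + 6*B)
p(T) = -108 + T (p(T) = (36 + 6*0)*(-3) + T = (36 + 0)*(-3) + T = 36*(-3) + T = -108 + T)
((p(-4) + 1664) + E(3, u(4))) - 1*(-4304) = (((-108 - 4) + 1664) - 1*3) - 1*(-4304) = ((-112 + 1664) - 3) + 4304 = (1552 - 3) + 4304 = 1549 + 4304 = 5853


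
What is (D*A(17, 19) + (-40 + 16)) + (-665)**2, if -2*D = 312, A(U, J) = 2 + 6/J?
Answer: 8394955/19 ≈ 4.4184e+5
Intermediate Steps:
D = -156 (D = -1/2*312 = -156)
(D*A(17, 19) + (-40 + 16)) + (-665)**2 = (-156*(2 + 6/19) + (-40 + 16)) + (-665)**2 = (-156*(2 + 6*(1/19)) - 24) + 442225 = (-156*(2 + 6/19) - 24) + 442225 = (-156*44/19 - 24) + 442225 = (-6864/19 - 24) + 442225 = -7320/19 + 442225 = 8394955/19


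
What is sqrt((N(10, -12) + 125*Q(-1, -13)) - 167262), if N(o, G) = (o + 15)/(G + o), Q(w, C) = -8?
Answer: I*sqrt(673098)/2 ≈ 410.21*I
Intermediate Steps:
N(o, G) = (15 + o)/(G + o)
sqrt((N(10, -12) + 125*Q(-1, -13)) - 167262) = sqrt(((15 + 10)/(-12 + 10) + 125*(-8)) - 167262) = sqrt((25/(-2) - 1000) - 167262) = sqrt((-1/2*25 - 1000) - 167262) = sqrt((-25/2 - 1000) - 167262) = sqrt(-2025/2 - 167262) = sqrt(-336549/2) = I*sqrt(673098)/2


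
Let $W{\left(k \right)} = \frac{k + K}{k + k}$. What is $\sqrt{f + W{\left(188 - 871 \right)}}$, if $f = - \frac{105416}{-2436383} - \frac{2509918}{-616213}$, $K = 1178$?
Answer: $\frac{\sqrt{15788900713627102419111949722878}}{2050817978772914} \approx 1.9375$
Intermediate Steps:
$W{\left(k \right)} = \frac{1178 + k}{2 k}$ ($W{\left(k \right)} = \frac{k + 1178}{k + k} = \frac{1178 + k}{2 k}$)
$f = \frac{6180080256202}{1501330877579}$ ($f = \left(-105416\right) \left(- \frac{1}{2436383}\right) - - \frac{2509918}{616213} = \frac{105416}{2436383} + \frac{2509918}{616213} = \frac{6180080256202}{1501330877579} \approx 4.1164$)
$\sqrt{f + W{\left(188 - 871 \right)}} = \sqrt{\frac{6180080256202}{1501330877579} + \frac{1178 + \left(188 - 871\right)}{2 \left(188 - 871\right)}} = \sqrt{\frac{6180080256202}{1501330877579} + \frac{1178 - 683}{2 \left(-683\right)}} = \sqrt{\frac{6180080256202}{1501330877579} + \frac{1}{2} \left(- \frac{1}{683}\right) 495} = \sqrt{\frac{6180080256202}{1501330877579} - \frac{495}{1366}} = \sqrt{\frac{7698830845570327}{2050817978772914}} = \frac{\sqrt{15788900713627102419111949722878}}{2050817978772914}$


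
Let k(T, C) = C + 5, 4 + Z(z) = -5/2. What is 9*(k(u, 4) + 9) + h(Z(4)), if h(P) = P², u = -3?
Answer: 817/4 ≈ 204.25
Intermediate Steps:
Z(z) = -13/2 (Z(z) = -4 - 5/2 = -13/2)
k(T, C) = 5 + C
9*(k(u, 4) + 9) + h(Z(4)) = 9*((5 + 4) + 9) + (-13/2)² = 9*(9 + 9) + 169/4 = 9*18 + 169/4 = 162 + 169/4 = 817/4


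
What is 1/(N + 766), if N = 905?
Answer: 1/1671 ≈ 0.00059844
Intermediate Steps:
1/(N + 766) = 1/(905 + 766) = 1/1671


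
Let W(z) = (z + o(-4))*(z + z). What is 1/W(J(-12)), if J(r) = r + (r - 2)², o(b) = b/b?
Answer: 1/68080 ≈ 1.4689e-5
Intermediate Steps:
o(b) = 1
J(r) = r + (-2 + r)²
W(z) = 2*z*(1 + z) (W(z) = (z + 1)*(z + z) = (1 + z)*(2*z) = 2*z*(1 + z))
1/W(J(-12)) = 1/(2*(-12 + (-2 - 12)²)*(1 + (-12 + (-2 - 12)²))) = 1/(2*(-12 + (-14)²)*(1 + (-12 + (-14)²))) = 1/(2*(-12 + 196)*(1 + (-12 + 196))) = 1/(2*184*(1 + 184)) = 1/(2*184*185) = 1/68080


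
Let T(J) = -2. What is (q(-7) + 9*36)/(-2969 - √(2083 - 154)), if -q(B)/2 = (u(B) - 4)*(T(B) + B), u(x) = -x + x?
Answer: -187047/2203258 + 63*√1929/2203258 ≈ -0.083640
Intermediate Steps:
u(x) = 0
q(B) = -16 + 8*B (q(B) = -2*(0 - 4)*(-2 + B) = -(-8)*(-2 + B) = -2*(8 - 4*B) = -16 + 8*B)
(q(-7) + 9*36)/(-2969 - √(2083 - 154)) = ((-16 + 8*(-7)) + 9*36)/(-2969 - √(2083 - 154)) = ((-16 - 56) + 324)/(-2969 - √1929) = (-72 + 324)/(-2969 - √1929) = 252/(-2969 - √1929)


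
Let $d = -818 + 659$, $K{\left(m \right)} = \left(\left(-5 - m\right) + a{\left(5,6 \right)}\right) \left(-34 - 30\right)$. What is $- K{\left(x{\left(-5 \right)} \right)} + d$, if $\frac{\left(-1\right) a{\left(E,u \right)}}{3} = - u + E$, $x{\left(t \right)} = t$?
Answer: $33$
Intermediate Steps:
$a{\left(E,u \right)} = - 3 E + 3 u$ ($a{\left(E,u \right)} = - 3 \left(- u + E\right) = - 3 \left(E - u\right) = - 3 E + 3 u$)
$K{\left(m \right)} = 128 + 64 m$ ($K{\left(m \right)} = \left(\left(-5 - m\right) + \left(\left(-3\right) 5 + 3 \cdot 6\right)\right) \left(-34 - 30\right) = \left(\left(-5 - m\right) + \left(-15 + 18\right)\right) \left(-64\right) = \left(\left(-5 - m\right) + 3\right) \left(-64\right) = \left(-2 - m\right) \left(-64\right) = 128 + 64 m$)
$d = -159$
$- K{\left(x{\left(-5 \right)} \right)} + d = - (128 + 64 \left(-5\right)) - 159 = - (128 - 320) - 159 = \left(-1\right) \left(-192\right) - 159 = 192 - 159 = 33$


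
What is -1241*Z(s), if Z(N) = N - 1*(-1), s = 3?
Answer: -4964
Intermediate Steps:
Z(N) = 1 + N (Z(N) = N + 1 = 1 + N)
-1241*Z(s) = -1241*(1 + 3) = -1241*4 = -4964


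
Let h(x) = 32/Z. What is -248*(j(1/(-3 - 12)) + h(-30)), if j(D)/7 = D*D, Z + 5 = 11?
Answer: -299336/225 ≈ -1330.4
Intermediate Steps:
Z = 6 (Z = -5 + 11 = 6)
h(x) = 16/3 (h(x) = 32/6 = 32*(⅙) = 16/3)
j(D) = 7*D² (j(D) = 7*(D*D) = 7*D²)
-248*(j(1/(-3 - 12)) + h(-30)) = -248*(7*(1/(-3 - 12))² + 16/3) = -248*(7*(1/(-15))² + 16/3) = -248*(7*(-1/15)² + 16/3) = -248*(7*(1/225) + 16/3) = -248*(7/225 + 16/3) = -248*1207/225 = -299336/225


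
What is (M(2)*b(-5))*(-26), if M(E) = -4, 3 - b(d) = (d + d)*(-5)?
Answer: -4888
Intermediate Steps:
b(d) = 3 + 10*d (b(d) = 3 - (d + d)*(-5) = 3 - 2*d*(-5) = 3 - (-10)*d = 3 + 10*d)
(M(2)*b(-5))*(-26) = -4*(3 + 10*(-5))*(-26) = -4*(3 - 50)*(-26) = -4*(-47)*(-26) = 188*(-26) = -4888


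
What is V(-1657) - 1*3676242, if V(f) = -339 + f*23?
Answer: -3714692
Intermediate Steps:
V(f) = -339 + 23*f
V(-1657) - 1*3676242 = (-339 + 23*(-1657)) - 1*3676242 = (-339 - 38111) - 3676242 = -38450 - 3676242 = -3714692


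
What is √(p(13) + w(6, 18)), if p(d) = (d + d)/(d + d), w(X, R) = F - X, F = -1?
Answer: I*√6 ≈ 2.4495*I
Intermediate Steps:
w(X, R) = -1 - X
p(d) = 1 (p(d) = (2*d)/((2*d)) = (2*d)*(1/(2*d)) = 1)
√(p(13) + w(6, 18)) = √(1 + (-1 - 1*6)) = √(1 + (-1 - 6)) = √(1 - 7) = √(-6) = I*√6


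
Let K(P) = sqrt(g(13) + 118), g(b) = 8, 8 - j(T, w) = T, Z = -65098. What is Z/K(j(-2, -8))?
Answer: -32549*sqrt(14)/21 ≈ -5799.4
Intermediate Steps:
j(T, w) = 8 - T
K(P) = 3*sqrt(14) (K(P) = sqrt(8 + 118) = sqrt(126) = 3*sqrt(14))
Z/K(j(-2, -8)) = -65098*sqrt(14)/42 = -32549*sqrt(14)/21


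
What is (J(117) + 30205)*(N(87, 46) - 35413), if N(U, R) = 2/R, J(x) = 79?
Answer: -24666257432/23 ≈ -1.0724e+9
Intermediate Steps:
N(U, R) = 2/R
(J(117) + 30205)*(N(87, 46) - 35413) = (79 + 30205)*(2/46 - 35413) = 30284*(2*(1/46) - 35413) = 30284*(1/23 - 35413) = 30284*(-814498/23) = -24666257432/23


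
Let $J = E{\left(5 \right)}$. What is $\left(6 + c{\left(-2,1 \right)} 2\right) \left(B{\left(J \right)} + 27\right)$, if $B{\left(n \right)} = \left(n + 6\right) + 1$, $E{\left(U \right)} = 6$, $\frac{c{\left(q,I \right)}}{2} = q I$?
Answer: $-80$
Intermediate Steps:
$c{\left(q,I \right)} = 2 I q$ ($c{\left(q,I \right)} = 2 q I = 2 I q$)
$J = 6$
$B{\left(n \right)} = 7 + n$ ($B{\left(n \right)} = \left(6 + n\right) + 1 = 7 + n$)
$\left(6 + c{\left(-2,1 \right)} 2\right) \left(B{\left(J \right)} + 27\right) = \left(6 + 2 \cdot 1 \left(-2\right) 2\right) \left(\left(7 + 6\right) + 27\right) = \left(6 - 8\right) \left(13 + 27\right) = \left(6 - 8\right) 40 = \left(-2\right) 40 = -80$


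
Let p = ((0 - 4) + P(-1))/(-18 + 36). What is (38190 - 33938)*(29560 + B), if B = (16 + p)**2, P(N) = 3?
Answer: 10268376967/81 ≈ 1.2677e+8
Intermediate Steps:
p = -1/18 (p = ((0 - 4) + 3)/(-18 + 36) = (-4 + 3)/18 = -1*1/18 = -1/18 ≈ -0.055556)
B = 82369/324 (B = (16 - 1/18)**2 = (287/18)**2 = 82369/324 ≈ 254.23)
(38190 - 33938)*(29560 + B) = (38190 - 33938)*(29560 + 82369/324) = 4252*(9659809/324) = 10268376967/81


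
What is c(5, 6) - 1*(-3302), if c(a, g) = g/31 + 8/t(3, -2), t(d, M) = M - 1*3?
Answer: 511592/155 ≈ 3300.6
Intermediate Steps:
t(d, M) = -3 + M (t(d, M) = M - 3 = -3 + M)
c(a, g) = -8/5 + g/31 (c(a, g) = g/31 + 8/(-3 - 2) = g*(1/31) + 8/(-5) = g/31 + 8*(-1/5) = g/31 - 8/5 = -8/5 + g/31)
c(5, 6) - 1*(-3302) = (-8/5 + (1/31)*6) - 1*(-3302) = (-8/5 + 6/31) + 3302 = -218/155 + 3302 = 511592/155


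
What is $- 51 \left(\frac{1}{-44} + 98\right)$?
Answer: $- \frac{219861}{44} \approx -4996.8$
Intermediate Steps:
$- 51 \left(\frac{1}{-44} + 98\right) = - 51 \left(- \frac{1}{44} + 98\right) = \left(-51\right) \frac{4311}{44} = - \frac{219861}{44}$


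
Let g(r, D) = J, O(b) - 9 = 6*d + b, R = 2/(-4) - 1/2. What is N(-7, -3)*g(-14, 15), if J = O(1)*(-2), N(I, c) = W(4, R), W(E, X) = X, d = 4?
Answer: 68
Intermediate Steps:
R = -1 (R = 2*(-¼) - 1*½ = -½ - ½ = -1)
O(b) = 33 + b (O(b) = 9 + (6*4 + b) = 9 + (24 + b) = 33 + b)
N(I, c) = -1
J = -68 (J = (33 + 1)*(-2) = 34*(-2) = -68)
g(r, D) = -68
N(-7, -3)*g(-14, 15) = -1*(-68) = 68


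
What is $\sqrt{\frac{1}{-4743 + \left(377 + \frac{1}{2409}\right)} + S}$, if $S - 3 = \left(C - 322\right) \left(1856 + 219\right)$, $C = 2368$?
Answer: $\frac{4 \sqrt{29352495814332938835}}{10517693} \approx 2060.4$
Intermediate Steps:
$S = 4245453$ ($S = 3 + \left(2368 - 322\right) \left(1856 + 219\right) = 3 + 2046 \cdot 2075 = 3 + 4245450 = 4245453$)
$\sqrt{\frac{1}{-4743 + \left(377 + \frac{1}{2409}\right)} + S} = \sqrt{\frac{1}{-4743 + \left(377 + \frac{1}{2409}\right)} + 4245453} = \sqrt{\frac{1}{-4743 + \frac{908194}{2409}} + 4245453} = \sqrt{\frac{1}{- \frac{10517693}{2409}} + 4245453} = \sqrt{- \frac{2409}{10517693} + 4245453} = \sqrt{\frac{44652371297520}{10517693}} = \frac{4 \sqrt{29352495814332938835}}{10517693}$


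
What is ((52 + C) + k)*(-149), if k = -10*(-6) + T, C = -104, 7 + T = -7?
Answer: 894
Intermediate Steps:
T = -14 (T = -7 - 7 = -14)
k = 46 (k = -10*(-6) - 14 = 60 - 14 = 46)
((52 + C) + k)*(-149) = ((52 - 104) + 46)*(-149) = (-52 + 46)*(-149) = -6*(-149) = 894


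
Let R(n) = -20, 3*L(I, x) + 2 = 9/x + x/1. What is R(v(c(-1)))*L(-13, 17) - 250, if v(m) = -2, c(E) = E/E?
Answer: -6010/17 ≈ -353.53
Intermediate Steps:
L(I, x) = -2/3 + 3/x + x/3 (L(I, x) = -2/3 + (9/x + x/1)/3 = -2/3 + (9/x + x*1)/3 = -2/3 + (9/x + x)/3 = -2/3 + (x + 9/x)/3 = -2/3 + (3/x + x/3) = -2/3 + 3/x + x/3)
c(E) = 1
R(v(c(-1)))*L(-13, 17) - 250 = -20*(9 + 17*(-2 + 17))/(3*17) - 250 = -20*(9 + 17*15)/(3*17) - 250 = -20*(9 + 255)/(3*17) - 250 = -20*264/(3*17) - 250 = -20*88/17 - 250 = -1760/17 - 250 = -6010/17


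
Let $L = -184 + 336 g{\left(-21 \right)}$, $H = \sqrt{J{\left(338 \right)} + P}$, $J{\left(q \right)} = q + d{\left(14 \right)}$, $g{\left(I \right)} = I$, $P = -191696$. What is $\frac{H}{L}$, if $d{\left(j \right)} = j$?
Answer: $- \frac{i \sqrt{11959}}{1810} \approx - 0.060418 i$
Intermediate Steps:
$J{\left(q \right)} = 14 + q$ ($J{\left(q \right)} = q + 14 = 14 + q$)
$H = 4 i \sqrt{11959}$ ($H = \sqrt{\left(14 + 338\right) - 191696} = \sqrt{352 - 191696} = \sqrt{-191344} = 4 i \sqrt{11959} \approx 437.43 i$)
$L = -7240$ ($L = -184 + 336 \left(-21\right) = -184 - 7056 = -7240$)
$\frac{H}{L} = \frac{4 i \sqrt{11959}}{-7240} = 4 i \sqrt{11959} \left(- \frac{1}{7240}\right) = - \frac{i \sqrt{11959}}{1810}$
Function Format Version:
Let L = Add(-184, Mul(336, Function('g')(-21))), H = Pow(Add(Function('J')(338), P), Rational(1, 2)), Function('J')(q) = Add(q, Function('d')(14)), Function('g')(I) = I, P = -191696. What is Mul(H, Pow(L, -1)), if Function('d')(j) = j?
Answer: Mul(Rational(-1, 1810), I, Pow(11959, Rational(1, 2))) ≈ Mul(-0.060418, I)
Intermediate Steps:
Function('J')(q) = Add(14, q) (Function('J')(q) = Add(q, 14) = Add(14, q))
H = Mul(4, I, Pow(11959, Rational(1, 2))) (H = Pow(Add(Add(14, 338), -191696), Rational(1, 2)) = Pow(Add(352, -191696), Rational(1, 2)) = Pow(-191344, Rational(1, 2)) = Mul(4, I, Pow(11959, Rational(1, 2))) ≈ Mul(437.43, I))
L = -7240 (L = Add(-184, Mul(336, -21)) = Add(-184, -7056) = -7240)
Mul(H, Pow(L, -1)) = Mul(Mul(4, I, Pow(11959, Rational(1, 2))), Pow(-7240, -1)) = Mul(Mul(4, I, Pow(11959, Rational(1, 2))), Rational(-1, 7240)) = Mul(Rational(-1, 1810), I, Pow(11959, Rational(1, 2)))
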